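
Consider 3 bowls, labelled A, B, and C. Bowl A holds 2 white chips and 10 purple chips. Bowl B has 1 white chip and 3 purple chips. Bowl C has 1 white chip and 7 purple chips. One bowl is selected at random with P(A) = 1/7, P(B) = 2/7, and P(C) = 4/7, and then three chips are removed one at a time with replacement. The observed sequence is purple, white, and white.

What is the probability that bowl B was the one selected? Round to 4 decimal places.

0.5464

For each hypothesis, P(data | H) works out to: P(data | bowl A) = (10/12)(2/12)(2/12) = 0.023148; P(data | bowl B) = (3/4)(1/4)(1/4) = 0.046875; P(data | bowl C) = (7/8)(1/8)(1/8) = 0.013672.
Weighting by the prior gives 1/7 · 0.023148 = 0.0033069, 2/7 · 0.046875 = 0.013393, 4/7 · 0.013672 = 0.0078125; summing to 0.024512.
Therefore the posterior P(bowl B | data) = (0.013393) / (0.024512) = 0.54637.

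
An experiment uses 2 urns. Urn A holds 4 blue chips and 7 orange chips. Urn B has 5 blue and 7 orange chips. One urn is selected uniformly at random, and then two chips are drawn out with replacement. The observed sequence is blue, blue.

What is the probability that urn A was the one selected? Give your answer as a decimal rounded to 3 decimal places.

Compute the likelihood of the observed sequence for each case: P(data | urn A) = (4/11)(4/11) = 0.13223; P(data | urn B) = (5/12)(5/12) = 0.17361.
Multiplying each by its prior: 1/2 · 0.13223 = 0.066116, 1/2 · 0.17361 = 0.086806; summing to 0.15292.
By Bayes' rule, P(urn A | data) = (0.066116) / (0.15292) = 0.43235.

0.432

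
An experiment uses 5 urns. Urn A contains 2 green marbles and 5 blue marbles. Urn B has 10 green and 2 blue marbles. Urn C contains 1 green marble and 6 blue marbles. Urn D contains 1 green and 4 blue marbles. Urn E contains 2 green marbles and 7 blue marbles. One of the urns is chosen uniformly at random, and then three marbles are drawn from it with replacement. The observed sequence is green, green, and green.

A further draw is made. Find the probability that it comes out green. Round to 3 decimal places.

0.791

Compute the likelihood of the observed sequence for each case: P(data | urn A) = (2/7)(2/7)(2/7) = 0.023324; P(data | urn B) = (10/12)(10/12)(10/12) = 0.5787; P(data | urn C) = (1/7)(1/7)(1/7) = 0.0029155; P(data | urn D) = (1/5)(1/5)(1/5) = 0.008; P(data | urn E) = (2/9)(2/9)(2/9) = 0.010974.
The prior-weighted likelihoods are 1/5 · 0.023324 = 0.0046647, 1/5 · 0.5787 = 0.11574, 1/5 · 0.0029155 = 0.00058309, 1/5 · 0.008 = 0.0016, 1/5 · 0.010974 = 0.0021948; these sum to 0.12478.
The posterior is then P(urn A | data) = 0.037383, P(urn B | data) = 0.92753, P(urn C | data) = 0.0046728, P(urn D | data) = 0.012822, P(urn E | data) = 0.017589.
Averaging over the posterior, P(green next | data) = (2/7)(0.037383) + (5/6)(0.92753) + (1/7)(0.0046728) + (1/5)(0.012822) + (2/9)(0.017589) = 0.79077.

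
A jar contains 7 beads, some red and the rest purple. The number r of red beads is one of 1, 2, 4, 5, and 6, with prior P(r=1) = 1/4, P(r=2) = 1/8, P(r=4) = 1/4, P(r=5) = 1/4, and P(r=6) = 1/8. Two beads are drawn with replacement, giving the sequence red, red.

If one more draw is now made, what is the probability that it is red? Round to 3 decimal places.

0.696

Compute the likelihood of the observed sequence for each case: P(data | r = 1) = (1/7)(1/7) = 1/49; P(data | r = 2) = (2/7)(2/7) = 4/49; P(data | r = 4) = (4/7)(4/7) = 16/49; P(data | r = 5) = (5/7)(5/7) = 25/49; P(data | r = 6) = (6/7)(6/7) = 36/49.
The prior-weighted likelihoods are 1/4 · 1/49 = 1/196, 1/8 · 4/49 = 1/98, 1/4 · 16/49 = 4/49, 1/4 · 25/49 = 25/196, 1/8 · 36/49 = 9/98; with total 31/98.
The posterior is then P(r = 1 | data) = 1/62, P(r = 2 | data) = 1/31, P(r = 4 | data) = 8/31, P(r = 5 | data) = 25/62, P(r = 6 | data) = 9/31.
Averaging over the posterior, P(red next | data) = (1/7)(1/62) + (2/7)(1/31) + (4/7)(8/31) + (5/7)(25/62) + (6/7)(9/31) = 151/217.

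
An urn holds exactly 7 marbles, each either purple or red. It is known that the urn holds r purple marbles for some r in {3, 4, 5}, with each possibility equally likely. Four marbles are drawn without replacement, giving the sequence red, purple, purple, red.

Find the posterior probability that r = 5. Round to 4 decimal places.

The likelihood of the observed sequence under each hypothesis: P(data | r = 3) = (4/7)(3/6)(2/5)(3/4) = 3/35; P(data | r = 4) = (3/7)(4/6)(3/5)(2/4) = 3/35; P(data | r = 5) = (2/7)(5/6)(4/5)(1/4) = 1/21.
The prior-weighted likelihoods are 1/3 · 3/35 = 1/35, 1/3 · 3/35 = 1/35, 1/3 · 1/21 = 1/63; summing to 23/315.
By Bayes' rule, P(r = 5 | data) = (1/63) / (23/315) = 5/23.

0.2174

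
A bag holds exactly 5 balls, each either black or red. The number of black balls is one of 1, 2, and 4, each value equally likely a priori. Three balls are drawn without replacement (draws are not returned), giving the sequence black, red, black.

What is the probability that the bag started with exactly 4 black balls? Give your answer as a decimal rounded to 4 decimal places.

0.6667

For each hypothesis, P(data | H) works out to: P(data | r = 1) = (1/5)(4/4)(0/3) = 0; P(data | r = 2) = (2/5)(3/4)(1/3) = 1/10; P(data | r = 4) = (4/5)(1/4)(3/3) = 1/5.
Weighting by the prior gives 1/3 · 0 = 0, 1/3 · 1/10 = 1/30, 1/3 · 1/5 = 1/15; summing to 1/10.
So P(r = 4 | data) = (1/15) / (1/10) = 2/3.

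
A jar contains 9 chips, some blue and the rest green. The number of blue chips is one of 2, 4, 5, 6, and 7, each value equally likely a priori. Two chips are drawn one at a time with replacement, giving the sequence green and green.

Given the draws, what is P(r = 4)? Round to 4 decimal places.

0.2427

Under each hypothesis, the probability of the observed sequence is: P(data | r = 2) = (7/9)(7/9) = 49/81; P(data | r = 4) = (5/9)(5/9) = 25/81; P(data | r = 5) = (4/9)(4/9) = 16/81; P(data | r = 6) = (3/9)(3/9) = 1/9; P(data | r = 7) = (2/9)(2/9) = 4/81.
The prior-weighted likelihoods are 1/5 · 49/81 = 49/405, 1/5 · 25/81 = 5/81, 1/5 · 16/81 = 16/405, 1/5 · 1/9 = 1/45, 1/5 · 4/81 = 4/405; summing to 103/405.
By Bayes' rule, P(r = 4 | data) = (5/81) / (103/405) = 25/103.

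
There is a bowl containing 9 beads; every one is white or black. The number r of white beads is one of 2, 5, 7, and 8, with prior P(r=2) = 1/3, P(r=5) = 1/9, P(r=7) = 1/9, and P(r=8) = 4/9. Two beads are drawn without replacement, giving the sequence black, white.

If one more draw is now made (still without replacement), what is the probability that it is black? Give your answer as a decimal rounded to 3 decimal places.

0.431

For each hypothesis, P(data | H) works out to: P(data | r = 2) = (7/9)(2/8) = 7/36; P(data | r = 5) = (4/9)(5/8) = 5/18; P(data | r = 7) = (2/9)(7/8) = 7/36; P(data | r = 8) = (1/9)(8/8) = 1/9.
The prior-weighted likelihoods are 1/3 · 7/36 = 7/108, 1/9 · 5/18 = 5/162, 1/9 · 7/36 = 7/324, 4/9 · 1/9 = 4/81; these sum to 1/6.
Dividing through by the total gives posterior P(r = 2 | data) = 7/18, P(r = 5 | data) = 5/27, P(r = 7 | data) = 7/54, P(r = 8 | data) = 8/27.
So P(black next | data) = Σ P(black next | H) P(H | data) = (6/7)(7/18) + (3/7)(5/27) + (1/7)(7/54) + (0)(8/27) = 163/378.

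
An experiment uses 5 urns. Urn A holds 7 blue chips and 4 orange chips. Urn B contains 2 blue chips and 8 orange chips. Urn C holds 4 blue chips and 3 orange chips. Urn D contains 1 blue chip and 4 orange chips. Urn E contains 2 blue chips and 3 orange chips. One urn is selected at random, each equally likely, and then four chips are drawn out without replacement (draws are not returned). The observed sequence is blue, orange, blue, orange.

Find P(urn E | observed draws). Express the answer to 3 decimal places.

0.368

Compute the likelihood of the observed sequence for each case: P(data | urn A) = (7/11)(4/10)(6/9)(3/8) = 0.063636; P(data | urn B) = (2/10)(8/9)(1/8)(7/7) = 0.022222; P(data | urn C) = (4/7)(3/6)(3/5)(2/4) = 0.085714; P(data | urn D) = (1/5)(4/4)(0/3) = 0; P(data | urn E) = (2/5)(3/4)(1/3)(2/2) = 0.1.
Weighting by the prior gives 1/5 · 0.063636 = 0.012727, 1/5 · 0.022222 = 0.0044444, 1/5 · 0.085714 = 0.017143, 1/5 · 0 = 0, 1/5 · 0.1 = 0.02; summing to 0.054315.
So P(urn E | data) = (0.02) / (0.054315) = 0.36823.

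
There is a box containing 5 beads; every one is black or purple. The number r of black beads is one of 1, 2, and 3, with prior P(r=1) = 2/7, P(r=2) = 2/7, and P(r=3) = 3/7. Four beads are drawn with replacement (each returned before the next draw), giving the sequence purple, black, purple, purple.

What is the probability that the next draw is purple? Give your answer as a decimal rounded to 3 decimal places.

Compute the likelihood of the observed sequence for each case: P(data | r = 1) = (4/5)(1/5)(4/5)(4/5) = 0.1024; P(data | r = 2) = (3/5)(2/5)(3/5)(3/5) = 0.0864; P(data | r = 3) = (2/5)(3/5)(2/5)(2/5) = 0.0384.
Multiplying each by its prior: 2/7 · 0.1024 = 0.029257, 2/7 · 0.0864 = 0.024686, 3/7 · 0.0384 = 0.016457; these sum to 0.0704.
Dividing through by the total gives posterior P(r = 1 | data) = 0.41558, P(r = 2 | data) = 0.35065, P(r = 3 | data) = 0.23377.
So P(purple next | data) = Σ P(purple next | H) P(H | data) = (4/5)(0.41558) + (3/5)(0.35065) + (2/5)(0.23377) = 0.63636.

0.636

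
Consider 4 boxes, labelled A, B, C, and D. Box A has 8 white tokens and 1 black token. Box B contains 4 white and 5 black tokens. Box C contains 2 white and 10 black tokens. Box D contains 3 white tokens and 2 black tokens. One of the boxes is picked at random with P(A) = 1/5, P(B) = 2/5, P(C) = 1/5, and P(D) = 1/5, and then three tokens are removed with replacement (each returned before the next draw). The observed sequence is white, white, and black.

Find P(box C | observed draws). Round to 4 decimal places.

Under each hypothesis, the probability of the observed sequence is: P(data | box A) = (8/9)(8/9)(1/9) = 0.087791; P(data | box B) = (4/9)(4/9)(5/9) = 0.10974; P(data | box C) = (2/12)(2/12)(10/12) = 0.023148; P(data | box D) = (3/5)(3/5)(2/5) = 0.144.
Weighting by the prior gives 1/5 · 0.087791 = 0.017558, 2/5 · 0.10974 = 0.043896, 1/5 · 0.023148 = 0.0046296, 1/5 · 0.144 = 0.0288; these sum to 0.094884.
Therefore the posterior P(box C | data) = (0.0046296) / (0.094884) = 0.048793.

0.0488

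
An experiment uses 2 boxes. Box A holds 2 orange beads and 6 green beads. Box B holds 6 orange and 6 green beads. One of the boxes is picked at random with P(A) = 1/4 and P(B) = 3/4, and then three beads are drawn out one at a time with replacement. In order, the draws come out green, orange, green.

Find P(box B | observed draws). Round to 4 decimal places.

0.7273

Under each hypothesis, the probability of the observed sequence is: P(data | box A) = (6/8)(2/8)(6/8) = 9/64; P(data | box B) = (6/12)(6/12)(6/12) = 1/8.
Multiplying each by its prior: 1/4 · 9/64 = 9/256, 3/4 · 1/8 = 3/32; with total 33/256.
So P(box B | data) = (3/32) / (33/256) = 8/11.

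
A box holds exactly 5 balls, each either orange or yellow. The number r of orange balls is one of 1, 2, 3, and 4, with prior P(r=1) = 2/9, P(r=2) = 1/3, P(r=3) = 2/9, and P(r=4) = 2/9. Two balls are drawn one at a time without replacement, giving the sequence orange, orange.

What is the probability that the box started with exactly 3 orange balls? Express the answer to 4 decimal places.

For each hypothesis, P(data | H) works out to: P(data | r = 1) = (1/5)(0/4) = 0; P(data | r = 2) = (2/5)(1/4) = 1/10; P(data | r = 3) = (3/5)(2/4) = 3/10; P(data | r = 4) = (4/5)(3/4) = 3/5.
Weighting by the prior gives 2/9 · 0 = 0, 1/3 · 1/10 = 1/30, 2/9 · 3/10 = 1/15, 2/9 · 3/5 = 2/15; with total 7/30.
So P(r = 3 | data) = (1/15) / (7/30) = 2/7.

0.2857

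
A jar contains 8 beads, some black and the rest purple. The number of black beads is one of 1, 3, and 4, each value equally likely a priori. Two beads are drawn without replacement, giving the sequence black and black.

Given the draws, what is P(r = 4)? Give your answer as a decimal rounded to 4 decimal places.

0.6667

The likelihood of the observed sequence under each hypothesis: P(data | r = 1) = (1/8)(0/7) = 0; P(data | r = 3) = (3/8)(2/7) = 3/28; P(data | r = 4) = (4/8)(3/7) = 3/14.
Weighting by the prior gives 1/3 · 0 = 0, 1/3 · 3/28 = 1/28, 1/3 · 3/14 = 1/14; with total 3/28.
Therefore the posterior P(r = 4 | data) = (1/14) / (3/28) = 2/3.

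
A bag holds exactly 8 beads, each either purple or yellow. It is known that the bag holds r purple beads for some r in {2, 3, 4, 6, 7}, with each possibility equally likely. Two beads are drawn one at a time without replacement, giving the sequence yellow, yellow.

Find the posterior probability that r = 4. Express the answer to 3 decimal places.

0.188

For each hypothesis, P(data | H) works out to: P(data | r = 2) = (6/8)(5/7) = 15/28; P(data | r = 3) = (5/8)(4/7) = 5/14; P(data | r = 4) = (4/8)(3/7) = 3/14; P(data | r = 6) = (2/8)(1/7) = 1/28; P(data | r = 7) = (1/8)(0/7) = 0.
The prior-weighted likelihoods are 1/5 · 15/28 = 3/28, 1/5 · 5/14 = 1/14, 1/5 · 3/14 = 3/70, 1/5 · 1/28 = 1/140, 1/5 · 0 = 0; with total 8/35.
Hence P(r = 4 | data) = (3/70) / (8/35) = 3/16.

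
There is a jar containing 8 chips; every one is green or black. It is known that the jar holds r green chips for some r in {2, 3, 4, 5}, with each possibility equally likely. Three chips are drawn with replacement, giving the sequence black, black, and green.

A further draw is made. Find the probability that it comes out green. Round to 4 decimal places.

The likelihood of the observed sequence under each hypothesis: P(data | r = 2) = (6/8)(6/8)(2/8) = 0.14062; P(data | r = 3) = (5/8)(5/8)(3/8) = 0.14648; P(data | r = 4) = (4/8)(4/8)(4/8) = 0.125; P(data | r = 5) = (3/8)(3/8)(5/8) = 0.087891.
The prior-weighted likelihoods are 1/4 · 0.14062 = 0.035156, 1/4 · 0.14648 = 0.036621, 1/4 · 0.125 = 0.03125, 1/4 · 0.087891 = 0.021973; summing to 0.125.
The posterior is then P(r = 2 | data) = 0.28125, P(r = 3 | data) = 0.29297, P(r = 4 | data) = 0.25, P(r = 5 | data) = 0.17578.
Averaging over the posterior, P(green next | data) = (1/4)(0.28125) + (3/8)(0.29297) + (1/2)(0.25) + (5/8)(0.17578) = 0.41504.

0.4150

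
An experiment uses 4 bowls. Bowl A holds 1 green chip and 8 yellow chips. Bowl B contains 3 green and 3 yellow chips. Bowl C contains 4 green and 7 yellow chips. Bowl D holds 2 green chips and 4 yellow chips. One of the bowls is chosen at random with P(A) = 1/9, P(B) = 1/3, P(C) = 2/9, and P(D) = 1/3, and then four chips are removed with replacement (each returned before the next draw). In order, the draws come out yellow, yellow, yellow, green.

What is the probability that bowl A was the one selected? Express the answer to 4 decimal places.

For each hypothesis, P(data | H) works out to: P(data | bowl A) = (8/9)(8/9)(8/9)(1/9) = 0.078037; P(data | bowl B) = (3/6)(3/6)(3/6)(3/6) = 0.0625; P(data | bowl C) = (7/11)(7/11)(7/11)(4/11) = 0.093709; P(data | bowl D) = (4/6)(4/6)(4/6)(2/6) = 0.098765.
Weighting by the prior gives 1/9 · 0.078037 = 0.0086708, 1/3 · 0.0625 = 0.020833, 2/9 · 0.093709 = 0.020824, 1/3 · 0.098765 = 0.032922; with total 0.08325.
Hence P(bowl A | data) = (0.0086708) / (0.08325) = 0.10415.

0.1042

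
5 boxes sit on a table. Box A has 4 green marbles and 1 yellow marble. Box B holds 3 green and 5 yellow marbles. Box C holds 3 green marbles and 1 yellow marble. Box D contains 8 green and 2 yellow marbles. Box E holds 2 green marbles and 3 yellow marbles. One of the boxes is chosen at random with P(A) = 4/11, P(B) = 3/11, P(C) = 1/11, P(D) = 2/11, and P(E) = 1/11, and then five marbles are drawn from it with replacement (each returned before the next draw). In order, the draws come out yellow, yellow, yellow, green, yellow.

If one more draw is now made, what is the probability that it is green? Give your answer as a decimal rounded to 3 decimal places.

Under each hypothesis, the probability of the observed sequence is: P(data | box A) = (1/5)(1/5)(1/5)(4/5)(1/5) = 0.00128; P(data | box B) = (5/8)(5/8)(5/8)(3/8)(5/8) = 0.05722; P(data | box C) = (1/4)(1/4)(1/4)(3/4)(1/4) = 0.0029297; P(data | box D) = (2/10)(2/10)(2/10)(8/10)(2/10) = 0.00128; P(data | box E) = (3/5)(3/5)(3/5)(2/5)(3/5) = 0.05184.
Weighting by the prior gives 4/11 · 0.00128 = 0.00046545, 3/11 · 0.05722 = 0.015606, 1/11 · 0.0029297 = 0.00026634, 2/11 · 0.00128 = 0.00023273, 1/11 · 0.05184 = 0.0047127; these sum to 0.021283.
Dividing through by the total gives posterior P(box A | data) = 0.02187, P(box B | data) = 0.73325, P(box C | data) = 0.012514, P(box D | data) = 0.010935, P(box E | data) = 0.22143.
The predictive probability is P(green next | data) = (4/5)(0.02187) + (3/8)(0.73325) + (3/4)(0.012514) + (4/5)(0.010935) + (2/5)(0.22143) = 0.39917.

0.399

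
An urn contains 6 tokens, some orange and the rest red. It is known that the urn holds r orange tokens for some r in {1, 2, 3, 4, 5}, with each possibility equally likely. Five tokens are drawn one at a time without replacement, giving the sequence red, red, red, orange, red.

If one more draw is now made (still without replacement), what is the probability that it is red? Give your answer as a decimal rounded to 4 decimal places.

0.7143

Compute the likelihood of the observed sequence for each case: P(data | r = 1) = (5/6)(4/5)(3/4)(1/3)(2/2) = 1/6; P(data | r = 2) = (4/6)(3/5)(2/4)(2/3)(1/2) = 1/15; P(data | r = 3) = (3/6)(2/5)(1/4)(3/3)(0/2) = 0; P(data | r = 4) = (2/6)(1/5)(0/4) = 0; P(data | r = 5) = (1/6)(0/5) = 0.
Multiplying each by its prior: 1/5 · 1/6 = 1/30, 1/5 · 1/15 = 1/75, 1/5 · 0 = 0, 1/5 · 0 = 0, 1/5 · 0 = 0; these sum to 7/150.
Dividing through by the total gives posterior P(r = 1 | data) = 5/7, P(r = 2 | data) = 2/7, P(r = 3 | data) = 0, P(r = 4 | data) = 0, P(r = 5 | data) = 0.
Averaging over the posterior, P(red next | data) = (1)(5/7) + (0)(2/7) = 5/7.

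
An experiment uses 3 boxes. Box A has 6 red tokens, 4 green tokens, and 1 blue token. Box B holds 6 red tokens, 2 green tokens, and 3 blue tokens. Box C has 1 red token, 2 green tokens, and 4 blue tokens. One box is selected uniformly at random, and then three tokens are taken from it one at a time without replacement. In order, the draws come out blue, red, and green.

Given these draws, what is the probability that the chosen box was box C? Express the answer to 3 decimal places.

Under each hypothesis, the probability of the observed sequence is: P(data | box A) = (1/11)(6/10)(4/9) = 0.024242; P(data | box B) = (3/11)(6/10)(2/9) = 0.036364; P(data | box C) = (4/7)(1/6)(2/5) = 0.038095.
Weighting by the prior gives 1/3 · 0.024242 = 0.0080808, 1/3 · 0.036364 = 0.012121, 1/3 · 0.038095 = 0.012698; summing to 0.0329.
By Bayes' rule, P(box C | data) = (0.012698) / (0.0329) = 0.38596.

0.386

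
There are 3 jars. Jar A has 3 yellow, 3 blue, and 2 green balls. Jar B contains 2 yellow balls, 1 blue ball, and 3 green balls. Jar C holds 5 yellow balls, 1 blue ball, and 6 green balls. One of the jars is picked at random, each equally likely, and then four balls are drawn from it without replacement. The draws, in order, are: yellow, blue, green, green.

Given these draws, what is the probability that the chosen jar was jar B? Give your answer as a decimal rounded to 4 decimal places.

0.5882

Under each hypothesis, the probability of the observed sequence is: P(data | jar A) = (3/8)(3/7)(2/6)(1/5) = 0.010714; P(data | jar B) = (2/6)(1/5)(3/4)(2/3) = 0.033333; P(data | jar C) = (5/12)(1/11)(6/10)(5/9) = 0.012626.
Weighting by the prior gives 1/3 · 0.010714 = 0.0035714, 1/3 · 0.033333 = 0.011111, 1/3 · 0.012626 = 0.0042088; summing to 0.018891.
So P(jar B | data) = (0.011111) / (0.018891) = 0.58816.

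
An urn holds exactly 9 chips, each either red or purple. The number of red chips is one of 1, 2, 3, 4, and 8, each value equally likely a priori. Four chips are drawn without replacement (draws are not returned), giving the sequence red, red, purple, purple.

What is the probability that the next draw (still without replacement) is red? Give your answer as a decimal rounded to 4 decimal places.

Under each hypothesis, the probability of the observed sequence is: P(data | r = 1) = (1/9)(0/8) = 0; P(data | r = 2) = (2/9)(1/8)(7/7)(6/6) = 1/36; P(data | r = 3) = (3/9)(2/8)(6/7)(5/6) = 5/84; P(data | r = 4) = (4/9)(3/8)(5/7)(4/6) = 5/63; P(data | r = 8) = (8/9)(7/8)(1/7)(0/6) = 0.
Multiplying each by its prior: 1/5 · 0 = 0, 1/5 · 1/36 = 1/180, 1/5 · 5/84 = 1/84, 1/5 · 5/63 = 1/63, 1/5 · 0 = 0; these sum to 1/30.
Normalising, the posterior is P(r = 1 | data) = 0, P(r = 2 | data) = 1/6, P(r = 3 | data) = 5/14, P(r = 4 | data) = 10/21, P(r = 8 | data) = 0.
The predictive probability is P(red next | data) = (0)(1/6) + (1/5)(5/14) + (2/5)(10/21) = 11/42.

0.2619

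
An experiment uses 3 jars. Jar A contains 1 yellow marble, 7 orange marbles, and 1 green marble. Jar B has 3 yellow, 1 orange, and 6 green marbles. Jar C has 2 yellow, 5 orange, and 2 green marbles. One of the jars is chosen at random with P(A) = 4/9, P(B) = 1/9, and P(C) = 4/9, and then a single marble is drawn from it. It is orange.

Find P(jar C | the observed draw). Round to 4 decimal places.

Under each hypothesis, the probability of this draw is: P(data | jar A) = (7/9) = 7/9; P(data | jar B) = (1/10) = 1/10; P(data | jar C) = (5/9) = 5/9.
Weighting by the prior gives 4/9 · 7/9 = 28/81, 1/9 · 1/10 = 1/90, 4/9 · 5/9 = 20/81; these sum to 163/270.
Hence P(jar C | data) = (20/81) / (163/270) = 200/489.

0.4090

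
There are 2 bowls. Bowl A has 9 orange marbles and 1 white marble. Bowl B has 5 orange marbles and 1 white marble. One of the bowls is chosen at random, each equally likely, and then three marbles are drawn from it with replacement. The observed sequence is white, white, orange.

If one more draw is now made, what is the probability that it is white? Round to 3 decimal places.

0.148

Under each hypothesis, the probability of the observed sequence is: P(data | bowl A) = (1/10)(1/10)(9/10) = 0.009; P(data | bowl B) = (1/6)(1/6)(5/6) = 0.023148.
Multiplying each by its prior: 1/2 · 0.009 = 0.0045, 1/2 · 0.023148 = 0.011574; with total 0.016074.
Normalising, the posterior is P(bowl A | data) = 0.27995, P(bowl B | data) = 0.72005.
Averaging over the posterior, P(white next | data) = (1/10)(0.27995) + (1/6)(0.72005) = 0.148.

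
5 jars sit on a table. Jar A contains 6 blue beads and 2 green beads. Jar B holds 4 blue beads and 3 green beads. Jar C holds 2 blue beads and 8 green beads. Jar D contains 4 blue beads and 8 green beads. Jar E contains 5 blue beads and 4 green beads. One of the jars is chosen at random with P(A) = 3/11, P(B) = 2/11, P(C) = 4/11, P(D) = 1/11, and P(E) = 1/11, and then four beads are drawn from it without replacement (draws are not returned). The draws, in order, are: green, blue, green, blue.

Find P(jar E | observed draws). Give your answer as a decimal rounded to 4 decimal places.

0.1577

Compute the likelihood of the observed sequence for each case: P(data | jar A) = (2/8)(6/7)(1/6)(5/5) = 0.035714; P(data | jar B) = (3/7)(4/6)(2/5)(3/4) = 0.085714; P(data | jar C) = (8/10)(2/9)(7/8)(1/7) = 0.022222; P(data | jar D) = (8/12)(4/11)(7/10)(3/9) = 0.056566; P(data | jar E) = (4/9)(5/8)(3/7)(4/6) = 0.079365.
The prior-weighted likelihoods are 3/11 · 0.035714 = 0.0097403, 2/11 · 0.085714 = 0.015584, 4/11 · 0.022222 = 0.0080808, 1/11 · 0.056566 = 0.0051423, 1/11 · 0.079365 = 0.007215; summing to 0.045763.
Hence P(jar E | data) = (0.007215) / (0.045763) = 0.15766.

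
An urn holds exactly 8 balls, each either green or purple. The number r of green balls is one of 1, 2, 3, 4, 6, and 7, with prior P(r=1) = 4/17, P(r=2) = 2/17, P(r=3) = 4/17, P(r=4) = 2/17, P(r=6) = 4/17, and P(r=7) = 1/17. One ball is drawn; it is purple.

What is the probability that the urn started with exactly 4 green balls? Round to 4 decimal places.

Compute the likelihood of this draw for each case: P(data | r = 1) = (7/8) = 7/8; P(data | r = 2) = (6/8) = 3/4; P(data | r = 3) = (5/8) = 5/8; P(data | r = 4) = (4/8) = 1/2; P(data | r = 6) = (2/8) = 1/4; P(data | r = 7) = (1/8) = 1/8.
The prior-weighted likelihoods are 4/17 · 7/8 = 7/34, 2/17 · 3/4 = 3/34, 4/17 · 5/8 = 5/34, 2/17 · 1/2 = 1/17, 4/17 · 1/4 = 1/17, 1/17 · 1/8 = 1/136; summing to 77/136.
By Bayes' rule, P(r = 4 | data) = (1/17) / (77/136) = 8/77.

0.1039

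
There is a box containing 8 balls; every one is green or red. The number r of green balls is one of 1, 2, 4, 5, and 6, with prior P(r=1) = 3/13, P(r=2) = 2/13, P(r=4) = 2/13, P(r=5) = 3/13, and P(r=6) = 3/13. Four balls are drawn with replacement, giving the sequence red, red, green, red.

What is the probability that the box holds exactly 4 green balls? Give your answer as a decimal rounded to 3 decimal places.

0.173

For each hypothesis, P(data | H) works out to: P(data | r = 1) = (7/8)(7/8)(1/8)(7/8) = 0.08374; P(data | r = 2) = (6/8)(6/8)(2/8)(6/8) = 0.10547; P(data | r = 4) = (4/8)(4/8)(4/8)(4/8) = 0.0625; P(data | r = 5) = (3/8)(3/8)(5/8)(3/8) = 0.032959; P(data | r = 6) = (2/8)(2/8)(6/8)(2/8) = 0.011719.
Weighting by the prior gives 3/13 · 0.08374 = 0.019325, 2/13 · 0.10547 = 0.016226, 2/13 · 0.0625 = 0.0096154, 3/13 · 0.032959 = 0.0076059, 3/13 · 0.011719 = 0.0027043; summing to 0.055476.
Hence P(r = 4 | data) = (0.0096154) / (0.055476) = 0.17332.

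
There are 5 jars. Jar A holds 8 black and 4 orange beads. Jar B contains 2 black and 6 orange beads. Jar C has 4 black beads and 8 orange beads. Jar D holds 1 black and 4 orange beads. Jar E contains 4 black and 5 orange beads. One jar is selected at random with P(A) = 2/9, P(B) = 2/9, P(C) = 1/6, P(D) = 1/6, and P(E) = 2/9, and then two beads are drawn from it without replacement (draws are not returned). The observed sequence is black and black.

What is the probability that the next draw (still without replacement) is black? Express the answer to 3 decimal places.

Under each hypothesis, the probability of the observed sequence is: P(data | jar A) = (8/12)(7/11) = 14/33; P(data | jar B) = (2/8)(1/7) = 1/28; P(data | jar C) = (4/12)(3/11) = 1/11; P(data | jar D) = (1/5)(0/4) = 0; P(data | jar E) = (4/9)(3/8) = 1/6.
Multiplying each by its prior: 2/9 · 14/33 = 28/297, 2/9 · 1/28 = 1/126, 1/6 · 1/11 = 1/66, 1/6 · 0 = 0, 2/9 · 1/6 = 1/27; these sum to 107/693.
Normalising, the posterior is P(jar A | data) = 0.61059, P(jar B | data) = 0.051402, P(jar C | data) = 0.098131, P(jar D | data) = 0, P(jar E | data) = 0.23988.
So P(black next | data) = Σ P(black next | H) P(H | data) = (3/5)(0.61059) + (0)(0.051402) + (1/5)(0.098131) + (2/7)(0.23988) = 0.45452.

0.455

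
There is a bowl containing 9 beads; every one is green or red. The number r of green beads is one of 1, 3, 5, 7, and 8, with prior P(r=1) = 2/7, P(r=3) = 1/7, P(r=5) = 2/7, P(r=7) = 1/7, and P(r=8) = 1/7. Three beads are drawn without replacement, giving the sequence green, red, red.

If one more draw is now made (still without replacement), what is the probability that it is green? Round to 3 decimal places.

0.369

The likelihood of the observed sequence under each hypothesis: P(data | r = 1) = (1/9)(8/8)(7/7) = 1/9; P(data | r = 3) = (3/9)(6/8)(5/7) = 5/28; P(data | r = 5) = (5/9)(4/8)(3/7) = 5/42; P(data | r = 7) = (7/9)(2/8)(1/7) = 1/36; P(data | r = 8) = (8/9)(1/8)(0/7) = 0.
Weighting by the prior gives 2/7 · 1/9 = 2/63, 1/7 · 5/28 = 5/196, 2/7 · 5/42 = 5/147, 1/7 · 1/36 = 1/252, 1/7 · 0 = 0; with total 2/21.
Dividing through by the total gives posterior P(r = 1 | data) = 1/3, P(r = 3 | data) = 15/56, P(r = 5 | data) = 5/14, P(r = 7 | data) = 1/24, P(r = 8 | data) = 0.
The predictive probability is P(green next | data) = (0)(1/3) + (1/3)(15/56) + (2/3)(5/14) + (1)(1/24) = 31/84.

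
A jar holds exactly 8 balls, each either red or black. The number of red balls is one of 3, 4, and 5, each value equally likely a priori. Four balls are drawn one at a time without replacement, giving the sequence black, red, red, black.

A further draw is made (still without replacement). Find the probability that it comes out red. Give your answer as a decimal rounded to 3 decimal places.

0.500

Compute the likelihood of the observed sequence for each case: P(data | r = 3) = (5/8)(3/7)(2/6)(4/5) = 1/14; P(data | r = 4) = (4/8)(4/7)(3/6)(3/5) = 3/35; P(data | r = 5) = (3/8)(5/7)(4/6)(2/5) = 1/14.
Multiplying each by its prior: 1/3 · 1/14 = 1/42, 1/3 · 3/35 = 1/35, 1/3 · 1/14 = 1/42; with total 8/105.
Normalising, the posterior is P(r = 3 | data) = 5/16, P(r = 4 | data) = 3/8, P(r = 5 | data) = 5/16.
The predictive probability is P(red next | data) = (1/4)(5/16) + (1/2)(3/8) + (3/4)(5/16) = 1/2.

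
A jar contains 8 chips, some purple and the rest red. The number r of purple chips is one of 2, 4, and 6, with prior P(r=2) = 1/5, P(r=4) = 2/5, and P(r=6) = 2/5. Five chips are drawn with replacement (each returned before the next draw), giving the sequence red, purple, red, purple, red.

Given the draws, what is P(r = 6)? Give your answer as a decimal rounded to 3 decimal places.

Compute the likelihood of the observed sequence for each case: P(data | r = 2) = (6/8)(2/8)(6/8)(2/8)(6/8) = 0.026367; P(data | r = 4) = (4/8)(4/8)(4/8)(4/8)(4/8) = 0.03125; P(data | r = 6) = (2/8)(6/8)(2/8)(6/8)(2/8) = 0.0087891.
Weighting by the prior gives 1/5 · 0.026367 = 0.0052734, 2/5 · 0.03125 = 0.0125, 2/5 · 0.0087891 = 0.0035156; summing to 0.021289.
So P(r = 6 | data) = (0.0035156) / (0.021289) = 0.16514.

0.165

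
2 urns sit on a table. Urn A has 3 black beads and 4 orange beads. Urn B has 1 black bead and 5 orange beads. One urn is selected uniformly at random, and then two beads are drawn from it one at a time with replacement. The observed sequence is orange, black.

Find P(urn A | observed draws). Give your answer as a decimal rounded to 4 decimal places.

0.6381

The likelihood of the observed sequence under each hypothesis: P(data | urn A) = (4/7)(3/7) = 0.2449; P(data | urn B) = (5/6)(1/6) = 0.13889.
Weighting by the prior gives 1/2 · 0.2449 = 0.12245, 1/2 · 0.13889 = 0.069444; with total 0.19189.
Therefore the posterior P(urn A | data) = (0.12245) / (0.19189) = 0.63811.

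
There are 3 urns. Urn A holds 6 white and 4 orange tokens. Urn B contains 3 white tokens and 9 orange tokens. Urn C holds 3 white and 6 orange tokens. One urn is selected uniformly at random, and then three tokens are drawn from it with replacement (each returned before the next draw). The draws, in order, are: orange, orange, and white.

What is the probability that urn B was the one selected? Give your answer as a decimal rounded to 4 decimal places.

Compute the likelihood of the observed sequence for each case: P(data | urn A) = (4/10)(4/10)(6/10) = 0.096; P(data | urn B) = (9/12)(9/12)(3/12) = 0.14062; P(data | urn C) = (6/9)(6/9)(3/9) = 0.14815.
Multiplying each by its prior: 1/3 · 0.096 = 0.032, 1/3 · 0.14062 = 0.046875, 1/3 · 0.14815 = 0.049383; these sum to 0.12826.
Hence P(urn B | data) = (0.046875) / (0.12826) = 0.36548.

0.3655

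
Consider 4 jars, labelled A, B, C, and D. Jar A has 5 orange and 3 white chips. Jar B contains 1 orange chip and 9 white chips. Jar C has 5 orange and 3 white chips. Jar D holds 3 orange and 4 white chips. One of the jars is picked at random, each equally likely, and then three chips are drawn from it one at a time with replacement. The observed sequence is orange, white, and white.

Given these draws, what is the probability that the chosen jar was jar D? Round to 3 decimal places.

0.353

For each hypothesis, P(data | H) works out to: P(data | jar A) = (5/8)(3/8)(3/8) = 0.087891; P(data | jar B) = (1/10)(9/10)(9/10) = 0.081; P(data | jar C) = (5/8)(3/8)(3/8) = 0.087891; P(data | jar D) = (3/7)(4/7)(4/7) = 0.13994.
Multiplying each by its prior: 1/4 · 0.087891 = 0.021973, 1/4 · 0.081 = 0.02025, 1/4 · 0.087891 = 0.021973, 1/4 · 0.13994 = 0.034985; these sum to 0.099181.
By Bayes' rule, P(jar D | data) = (0.034985) / (0.099181) = 0.35274.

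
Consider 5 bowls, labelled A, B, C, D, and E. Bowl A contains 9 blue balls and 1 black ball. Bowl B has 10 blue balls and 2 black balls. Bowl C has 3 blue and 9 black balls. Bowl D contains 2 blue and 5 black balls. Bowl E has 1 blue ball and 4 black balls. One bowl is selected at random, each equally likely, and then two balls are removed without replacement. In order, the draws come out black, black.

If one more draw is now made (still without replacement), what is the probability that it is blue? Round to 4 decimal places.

Compute the likelihood of the observed sequence for each case: P(data | bowl A) = (1/10)(0/9) = 0; P(data | bowl B) = (2/12)(1/11) = 0.015152; P(data | bowl C) = (9/12)(8/11) = 0.54545; P(data | bowl D) = (5/7)(4/6) = 0.47619; P(data | bowl E) = (4/5)(3/4) = 0.6.
Multiplying each by its prior: 1/5 · 0 = 0, 1/5 · 0.015152 = 0.0030303, 1/5 · 0.54545 = 0.10909, 1/5 · 0.47619 = 0.095238, 1/5 · 0.6 = 0.12; summing to 0.32736.
Dividing through by the total gives posterior P(bowl A | data) = 0, P(bowl B | data) = 0.0092568, P(bowl C | data) = 0.33325, P(bowl D | data) = 0.29093, P(bowl E | data) = 0.36657.
So P(blue next | data) = Σ P(blue next | H) P(H | data) = (1)(0.0092568) + (3/10)(0.33325) + (2/5)(0.29093) + (1/3)(0.36657) = 0.34779.

0.3478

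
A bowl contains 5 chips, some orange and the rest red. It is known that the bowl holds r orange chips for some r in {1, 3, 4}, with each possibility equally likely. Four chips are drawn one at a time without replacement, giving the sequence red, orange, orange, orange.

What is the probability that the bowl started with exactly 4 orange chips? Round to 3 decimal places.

0.667

Compute the likelihood of the observed sequence for each case: P(data | r = 1) = (4/5)(1/4)(0/3) = 0; P(data | r = 3) = (2/5)(3/4)(2/3)(1/2) = 1/10; P(data | r = 4) = (1/5)(4/4)(3/3)(2/2) = 1/5.
The prior-weighted likelihoods are 1/3 · 0 = 0, 1/3 · 1/10 = 1/30, 1/3 · 1/5 = 1/15; these sum to 1/10.
Hence P(r = 4 | data) = (1/15) / (1/10) = 2/3.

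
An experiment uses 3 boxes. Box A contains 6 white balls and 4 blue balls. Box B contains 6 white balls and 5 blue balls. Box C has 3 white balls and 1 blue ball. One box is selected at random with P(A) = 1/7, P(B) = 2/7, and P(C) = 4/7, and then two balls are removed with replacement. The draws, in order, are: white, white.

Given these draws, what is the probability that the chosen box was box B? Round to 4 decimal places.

For each hypothesis, P(data | H) works out to: P(data | box A) = (6/10)(6/10) = 0.36; P(data | box B) = (6/11)(6/11) = 0.29752; P(data | box C) = (3/4)(3/4) = 0.5625.
Weighting by the prior gives 1/7 · 0.36 = 0.051429, 2/7 · 0.29752 = 0.085006, 4/7 · 0.5625 = 0.32143; these sum to 0.45786.
Therefore the posterior P(box B | data) = (0.085006) / (0.45786) = 0.18566.

0.1857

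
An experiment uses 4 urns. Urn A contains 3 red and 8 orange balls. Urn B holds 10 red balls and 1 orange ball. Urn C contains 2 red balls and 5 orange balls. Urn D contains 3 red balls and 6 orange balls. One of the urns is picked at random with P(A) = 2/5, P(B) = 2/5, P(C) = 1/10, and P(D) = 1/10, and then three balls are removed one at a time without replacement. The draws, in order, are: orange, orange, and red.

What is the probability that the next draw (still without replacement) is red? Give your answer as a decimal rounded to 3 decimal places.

0.264

For each hypothesis, P(data | H) works out to: P(data | urn A) = (8/11)(7/10)(3/9) = 0.1697; P(data | urn B) = (1/11)(0/10) = 0; P(data | urn C) = (5/7)(4/6)(2/5) = 0.19048; P(data | urn D) = (6/9)(5/8)(3/7) = 0.17857.
Weighting by the prior gives 2/5 · 0.1697 = 0.067879, 2/5 · 0 = 0, 1/10 · 0.19048 = 0.019048, 1/10 · 0.17857 = 0.017857; summing to 0.10478.
Normalising, the posterior is P(urn A | data) = 0.6478, P(urn B | data) = 0, P(urn C | data) = 0.18178, P(urn D | data) = 0.17042.
So P(red next | data) = Σ P(red next | H) P(H | data) = (1/4)(0.6478) + (1/4)(0.18178) + (1/3)(0.17042) = 0.2642.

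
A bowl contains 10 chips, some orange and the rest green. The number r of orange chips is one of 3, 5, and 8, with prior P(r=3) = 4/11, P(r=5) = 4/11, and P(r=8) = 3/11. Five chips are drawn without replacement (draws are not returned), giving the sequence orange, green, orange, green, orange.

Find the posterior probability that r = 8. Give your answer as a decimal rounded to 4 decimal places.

0.2577

Under each hypothesis, the probability of the observed sequence is: P(data | r = 3) = (3/10)(7/9)(2/8)(6/7)(1/6) = 0.0083333; P(data | r = 5) = (5/10)(5/9)(4/8)(4/7)(3/6) = 0.039683; P(data | r = 8) = (8/10)(2/9)(7/8)(1/7)(6/6) = 0.022222.
The prior-weighted likelihoods are 4/11 · 0.0083333 = 0.0030303, 4/11 · 0.039683 = 0.01443, 3/11 · 0.022222 = 0.0060606; summing to 0.023521.
Therefore the posterior P(r = 8 | data) = (0.0060606) / (0.023521) = 0.25767.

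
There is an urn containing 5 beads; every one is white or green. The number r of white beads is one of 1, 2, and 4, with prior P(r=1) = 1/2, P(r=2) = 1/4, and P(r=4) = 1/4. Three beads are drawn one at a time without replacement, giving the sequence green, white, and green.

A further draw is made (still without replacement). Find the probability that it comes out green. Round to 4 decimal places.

0.8333

The likelihood of the observed sequence under each hypothesis: P(data | r = 1) = (4/5)(1/4)(3/3) = 1/5; P(data | r = 2) = (3/5)(2/4)(2/3) = 1/5; P(data | r = 4) = (1/5)(4/4)(0/3) = 0.
Multiplying each by its prior: 1/2 · 1/5 = 1/10, 1/4 · 1/5 = 1/20, 1/4 · 0 = 0; these sum to 3/20.
Normalising, the posterior is P(r = 1 | data) = 2/3, P(r = 2 | data) = 1/3, P(r = 4 | data) = 0.
So P(green next | data) = Σ P(green next | H) P(H | data) = (1)(2/3) + (1/2)(1/3) = 5/6.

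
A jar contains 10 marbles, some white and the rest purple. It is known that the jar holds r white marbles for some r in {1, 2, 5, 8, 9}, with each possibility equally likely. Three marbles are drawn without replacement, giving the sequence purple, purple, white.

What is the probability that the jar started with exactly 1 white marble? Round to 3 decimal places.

Under each hypothesis, the probability of the observed sequence is: P(data | r = 1) = (9/10)(8/9)(1/8) = 1/10; P(data | r = 2) = (8/10)(7/9)(2/8) = 7/45; P(data | r = 5) = (5/10)(4/9)(5/8) = 5/36; P(data | r = 8) = (2/10)(1/9)(8/8) = 1/45; P(data | r = 9) = (1/10)(0/9) = 0.
Multiplying each by its prior: 1/5 · 1/10 = 1/50, 1/5 · 7/45 = 7/225, 1/5 · 5/36 = 1/36, 1/5 · 1/45 = 1/225, 1/5 · 0 = 0; these sum to 1/12.
Hence P(r = 1 | data) = (1/50) / (1/12) = 6/25.

0.240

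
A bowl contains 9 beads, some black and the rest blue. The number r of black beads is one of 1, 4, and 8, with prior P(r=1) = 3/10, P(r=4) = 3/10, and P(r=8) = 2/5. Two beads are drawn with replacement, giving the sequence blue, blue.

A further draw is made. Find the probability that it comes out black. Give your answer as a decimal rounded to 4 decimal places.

Under each hypothesis, the probability of the observed sequence is: P(data | r = 1) = (8/9)(8/9) = 64/81; P(data | r = 4) = (5/9)(5/9) = 25/81; P(data | r = 8) = (1/9)(1/9) = 1/81.
Multiplying each by its prior: 3/10 · 64/81 = 32/135, 3/10 · 25/81 = 5/54, 2/5 · 1/81 = 2/405; these sum to 271/810.
The posterior is then P(r = 1 | data) = 0.70849, P(r = 4 | data) = 0.27675, P(r = 8 | data) = 0.01476.
The predictive probability is P(black next | data) = (1/9)(0.70849) + (4/9)(0.27675) + (8/9)(0.01476) = 0.21484.

0.2148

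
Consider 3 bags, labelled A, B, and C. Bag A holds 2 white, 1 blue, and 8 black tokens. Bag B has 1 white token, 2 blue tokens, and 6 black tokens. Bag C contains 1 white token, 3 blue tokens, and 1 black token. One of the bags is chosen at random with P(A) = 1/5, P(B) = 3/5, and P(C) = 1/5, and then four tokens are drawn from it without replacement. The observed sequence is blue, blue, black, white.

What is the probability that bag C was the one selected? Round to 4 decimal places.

0.8077

Under each hypothesis, the probability of the observed sequence is: P(data | bag A) = (1/11)(0/10) = 0; P(data | bag B) = (2/9)(1/8)(6/7)(1/6) = 0.0039683; P(data | bag C) = (3/5)(2/4)(1/3)(1/2) = 0.05.
Multiplying each by its prior: 1/5 · 0 = 0, 3/5 · 0.0039683 = 0.002381, 1/5 · 0.05 = 0.01; these sum to 0.012381.
By Bayes' rule, P(bag C | data) = (0.01) / (0.012381) = 0.80769.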